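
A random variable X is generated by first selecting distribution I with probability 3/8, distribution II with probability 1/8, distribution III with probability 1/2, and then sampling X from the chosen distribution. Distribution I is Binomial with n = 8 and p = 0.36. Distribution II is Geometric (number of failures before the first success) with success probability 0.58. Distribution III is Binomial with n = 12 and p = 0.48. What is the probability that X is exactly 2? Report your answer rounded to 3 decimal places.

Conditional on each component, P(X = 2): I: 0.249369; II: 0.102312; III: 0.0219816.
By total probability, P(X = 2) = 0.375·0.249369 + 0.125·0.102312 + 0.5·0.0219816 = 0.117293.

0.117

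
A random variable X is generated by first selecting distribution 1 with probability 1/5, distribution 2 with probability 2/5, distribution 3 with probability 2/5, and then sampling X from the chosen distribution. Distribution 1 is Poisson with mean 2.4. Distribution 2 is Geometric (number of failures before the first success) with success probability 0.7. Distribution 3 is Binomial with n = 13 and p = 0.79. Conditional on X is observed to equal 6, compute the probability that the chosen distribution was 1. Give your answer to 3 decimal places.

Likelihoods P(X=6 | ·): 1: 0.0240784; 2: 0.0005103; 3: 0.00751303.
Posterior ∝ prior × likelihood. Numerator for 1: 0.2·0.0240784 = 0.00481569.
Normalizing constant: 0.2·0.0240784 + 0.4·0.0005103 + 0.4·0.00751303 = 0.00802502.
P(1 | observation) = 0.00481569 / 0.00802502 = 0.600084.

0.600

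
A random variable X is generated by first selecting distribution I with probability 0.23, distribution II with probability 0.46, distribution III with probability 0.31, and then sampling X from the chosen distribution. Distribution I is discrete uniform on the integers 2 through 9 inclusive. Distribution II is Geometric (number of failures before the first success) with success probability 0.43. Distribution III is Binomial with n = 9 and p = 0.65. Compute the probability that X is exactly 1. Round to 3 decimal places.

0.113

Conditional on each component, P(X = 1): I: 0; II: 0.2451; III: 0.00131735.
By total probability, P(X = 1) = 0.23·0 + 0.46·0.2451 + 0.31·0.00131735 = 0.113154.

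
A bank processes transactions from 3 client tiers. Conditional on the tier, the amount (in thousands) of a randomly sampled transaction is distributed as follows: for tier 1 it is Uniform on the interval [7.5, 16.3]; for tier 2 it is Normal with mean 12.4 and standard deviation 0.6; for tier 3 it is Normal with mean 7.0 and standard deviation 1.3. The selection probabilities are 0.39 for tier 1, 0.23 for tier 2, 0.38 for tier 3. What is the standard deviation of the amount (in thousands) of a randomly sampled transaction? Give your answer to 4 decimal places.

3.0612

Per component, 1: μ=11.9, E[X²]=148.063; 2: μ=12.4, E[X²]=154.12; 3: μ=7, E[X²]=50.69.
E[X] = 0.39·11.9 + 0.23·12.4 + 0.38·7 = 10.153.
E[X²] = 0.39·148.063 + 0.23·154.12 + 0.38·50.69 = 112.455.
Var(X) = E[X²] − (E[X])² = 112.455 − 103.083 = 9.37109.
SD(X) = √9.37109 = 3.06122.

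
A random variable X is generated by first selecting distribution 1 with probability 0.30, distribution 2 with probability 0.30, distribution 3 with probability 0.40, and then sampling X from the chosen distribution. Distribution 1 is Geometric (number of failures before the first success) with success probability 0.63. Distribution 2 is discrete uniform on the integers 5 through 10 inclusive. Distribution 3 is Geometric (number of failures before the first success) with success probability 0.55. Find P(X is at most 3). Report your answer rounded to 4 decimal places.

Conditional on each component, P(X ≤ 3): 1: 0.981258; 2: 0; 3: 0.958994.
By total probability, P(X ≤ 3) = 0.3·0.981258 + 0.3·0 + 0.4·0.958994 = 0.677975.

0.6780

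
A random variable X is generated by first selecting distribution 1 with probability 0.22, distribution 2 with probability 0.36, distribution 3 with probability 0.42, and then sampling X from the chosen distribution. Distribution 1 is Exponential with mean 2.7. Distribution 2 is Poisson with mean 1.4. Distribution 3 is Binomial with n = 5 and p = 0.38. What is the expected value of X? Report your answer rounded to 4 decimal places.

1.8960

Component means — 1: 2.7; 2: 1.4; 3: 1.9.
E[X] = 0.22·2.7 + 0.36·1.4 + 0.42·1.9 = 1.896.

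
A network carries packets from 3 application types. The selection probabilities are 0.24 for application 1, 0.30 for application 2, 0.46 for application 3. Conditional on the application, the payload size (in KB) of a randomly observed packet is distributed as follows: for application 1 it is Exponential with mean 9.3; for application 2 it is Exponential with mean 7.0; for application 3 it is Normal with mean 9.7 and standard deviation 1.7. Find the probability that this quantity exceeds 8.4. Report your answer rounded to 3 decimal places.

0.545

Conditional on each application, P(X > 8.4): 1: 0.40526; 2: 0.301194; 3: 0.777777.
By total probability, P(X > 8.4) = 0.24·0.40526 + 0.3·0.301194 + 0.46·0.777777 = 0.545398.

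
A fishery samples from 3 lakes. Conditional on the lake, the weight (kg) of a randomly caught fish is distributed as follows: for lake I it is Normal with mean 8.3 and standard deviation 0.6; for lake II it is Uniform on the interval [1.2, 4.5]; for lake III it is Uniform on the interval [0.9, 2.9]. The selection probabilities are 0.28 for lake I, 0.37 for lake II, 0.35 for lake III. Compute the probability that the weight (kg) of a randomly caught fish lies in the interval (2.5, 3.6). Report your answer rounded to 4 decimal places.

Conditional on each lake, P(2.5 < X < 3.6): I: 2.38698e-15; II: 0.333333; III: 0.2.
By total probability, P(2.5 < X < 3.6) = 0.28·2.38698e-15 + 0.37·0.333333 + 0.35·0.2 = 0.193333.

0.1933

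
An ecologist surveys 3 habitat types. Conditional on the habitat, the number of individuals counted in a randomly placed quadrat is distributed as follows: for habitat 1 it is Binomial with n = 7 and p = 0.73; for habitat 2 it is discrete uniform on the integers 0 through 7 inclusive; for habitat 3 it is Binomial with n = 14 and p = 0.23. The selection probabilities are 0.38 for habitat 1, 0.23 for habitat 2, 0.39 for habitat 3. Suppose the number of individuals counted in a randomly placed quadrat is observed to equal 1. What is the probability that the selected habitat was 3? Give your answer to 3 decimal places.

0.587

Likelihoods P(X=1 | ·): 1: 0.00197972; 2: 0.125; 3: 0.107705.
Posterior ∝ prior × likelihood. Numerator for 3: 0.39·0.107705 = 0.0420049.
Normalizing constant: 0.38·0.00197972 + 0.23·0.125 + 0.39·0.107705 = 0.0715072.
P(3 | observation) = 0.0420049 / 0.0715072 = 0.587422.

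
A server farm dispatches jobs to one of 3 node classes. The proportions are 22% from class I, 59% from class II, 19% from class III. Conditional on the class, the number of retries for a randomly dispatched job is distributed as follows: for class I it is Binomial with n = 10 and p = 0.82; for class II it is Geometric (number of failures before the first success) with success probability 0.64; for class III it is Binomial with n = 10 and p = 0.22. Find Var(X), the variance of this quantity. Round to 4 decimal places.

10.5461

Per component, I: μ=8.2, E[X²]=68.716; II: μ=0.5625, E[X²]=1.19531; III: μ=2.2, E[X²]=6.556.
E[X] = 0.22·8.2 + 0.59·0.5625 + 0.19·2.2 = 2.55387.
E[X²] = 0.22·68.716 + 0.59·1.19531 + 0.19·6.556 = 17.0684.
Var(X) = E[X²] − (E[X])² = 17.0684 − 6.52228 = 10.5461.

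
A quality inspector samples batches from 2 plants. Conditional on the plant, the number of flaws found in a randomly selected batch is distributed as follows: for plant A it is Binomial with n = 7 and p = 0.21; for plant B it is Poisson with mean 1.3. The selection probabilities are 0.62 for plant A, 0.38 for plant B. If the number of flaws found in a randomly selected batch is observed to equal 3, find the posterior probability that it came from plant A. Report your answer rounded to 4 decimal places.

Likelihoods P(X=3 | ·): A: 0.126251; B: 0.0997921.
Posterior ∝ prior × likelihood. Numerator for A: 0.62·0.126251 = 0.0782755.
Normalizing constant: 0.62·0.126251 + 0.38·0.0997921 = 0.116197.
P(A | observation) = 0.0782755 / 0.116197 = 0.673648.

0.6736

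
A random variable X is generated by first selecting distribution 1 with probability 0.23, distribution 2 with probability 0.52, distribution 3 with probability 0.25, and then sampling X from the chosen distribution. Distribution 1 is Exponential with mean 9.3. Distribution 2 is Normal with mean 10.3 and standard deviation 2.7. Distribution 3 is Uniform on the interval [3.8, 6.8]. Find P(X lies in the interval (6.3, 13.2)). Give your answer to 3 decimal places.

Conditional on each component, P(6.3 < X < 13.2): 1: 0.266056; 2: 0.789366; 3: 0.166667.
By total probability, P(6.3 < X < 13.2) = 0.23·0.266056 + 0.52·0.789366 + 0.25·0.166667 = 0.51333.

0.513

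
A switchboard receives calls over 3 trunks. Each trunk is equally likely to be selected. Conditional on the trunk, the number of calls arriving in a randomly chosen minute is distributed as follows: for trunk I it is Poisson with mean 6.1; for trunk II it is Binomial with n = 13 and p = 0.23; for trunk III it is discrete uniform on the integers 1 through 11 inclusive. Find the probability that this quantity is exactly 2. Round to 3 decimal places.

Conditional on each trunk, P(X = 2): I: 0.0417286; II: 0.232781; III: 0.0909091.
By total probability, P(X = 2) = 0.333333·0.0417286 + 0.333333·0.232781 + 0.333333·0.0909091 = 0.121806.

0.122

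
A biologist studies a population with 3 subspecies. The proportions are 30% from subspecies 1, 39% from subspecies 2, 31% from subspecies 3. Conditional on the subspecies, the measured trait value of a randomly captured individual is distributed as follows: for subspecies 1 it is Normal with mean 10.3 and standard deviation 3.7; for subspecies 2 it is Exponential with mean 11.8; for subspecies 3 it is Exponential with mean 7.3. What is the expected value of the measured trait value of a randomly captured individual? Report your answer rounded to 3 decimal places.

Component means — 1: 10.3; 2: 11.8; 3: 7.3.
E[X] = 0.3·10.3 + 0.39·11.8 + 0.31·7.3 = 9.955.

9.955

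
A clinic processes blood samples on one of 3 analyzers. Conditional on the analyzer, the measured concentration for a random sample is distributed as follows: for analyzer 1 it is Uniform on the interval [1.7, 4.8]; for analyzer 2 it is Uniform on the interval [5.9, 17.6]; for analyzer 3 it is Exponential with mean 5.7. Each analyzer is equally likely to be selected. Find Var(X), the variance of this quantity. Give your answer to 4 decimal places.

27.6611

Per component, 1: μ=3.25, E[X²]=11.3633; 2: μ=11.75, E[X²]=149.47; 3: μ=5.7, E[X²]=64.98.
E[X] = 0.333333·3.25 + 0.333333·11.75 + 0.333333·5.7 = 6.9.
E[X²] = 0.333333·11.3633 + 0.333333·149.47 + 0.333333·64.98 = 75.2711.
Var(X) = E[X²] − (E[X])² = 75.2711 − 47.61 = 27.6611.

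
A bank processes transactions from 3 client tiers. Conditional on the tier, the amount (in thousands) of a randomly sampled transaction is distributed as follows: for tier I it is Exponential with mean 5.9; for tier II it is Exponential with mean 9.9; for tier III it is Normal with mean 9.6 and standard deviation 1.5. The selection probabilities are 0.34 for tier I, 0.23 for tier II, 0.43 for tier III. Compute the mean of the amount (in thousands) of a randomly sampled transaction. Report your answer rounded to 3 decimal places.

Component means — I: 5.9; II: 9.9; III: 9.6.
E[X] = 0.34·5.9 + 0.23·9.9 + 0.43·9.6 = 8.411.

8.411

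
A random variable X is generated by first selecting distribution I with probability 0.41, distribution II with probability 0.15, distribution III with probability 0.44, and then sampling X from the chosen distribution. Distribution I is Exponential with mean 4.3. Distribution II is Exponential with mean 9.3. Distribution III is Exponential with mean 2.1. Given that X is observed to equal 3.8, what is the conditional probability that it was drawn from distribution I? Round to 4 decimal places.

0.4667

Likelihoods f(3.8 | ·): I: 0.0961029; II: 0.0714601; III: 0.0779677.
Posterior ∝ prior × likelihood. Numerator for I: 0.41·0.0961029 = 0.0394022.
Normalizing constant: 0.41·0.0961029 + 0.15·0.0714601 + 0.44·0.0779677 = 0.084427.
P(I | observation) = 0.0394022 / 0.084427 = 0.466701.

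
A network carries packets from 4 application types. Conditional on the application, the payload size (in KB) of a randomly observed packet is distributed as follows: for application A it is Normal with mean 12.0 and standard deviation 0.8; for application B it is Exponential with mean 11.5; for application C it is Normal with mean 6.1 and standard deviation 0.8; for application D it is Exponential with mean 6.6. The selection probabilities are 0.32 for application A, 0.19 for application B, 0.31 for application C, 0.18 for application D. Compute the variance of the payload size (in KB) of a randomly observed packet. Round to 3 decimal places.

Per component, A: μ=12, E[X²]=144.64; B: μ=11.5, E[X²]=264.5; C: μ=6.1, E[X²]=37.85; D: μ=6.6, E[X²]=87.12.
E[X] = 0.32·12 + 0.19·11.5 + 0.31·6.1 + 0.18·6.6 = 9.104.
E[X²] = 0.32·144.64 + 0.19·264.5 + 0.31·37.85 + 0.18·87.12 = 123.955.
Var(X) = E[X²] − (E[X])² = 123.955 − 82.8828 = 41.0721.

41.072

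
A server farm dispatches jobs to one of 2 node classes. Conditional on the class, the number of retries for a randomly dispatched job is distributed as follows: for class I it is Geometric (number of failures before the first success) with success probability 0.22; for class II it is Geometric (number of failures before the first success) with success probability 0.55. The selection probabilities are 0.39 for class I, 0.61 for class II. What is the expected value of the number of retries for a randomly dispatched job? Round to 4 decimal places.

Component means — I: 3.54545; II: 0.818182.
E[X] = 0.39·3.54545 + 0.61·0.818182 = 1.88182.

1.8818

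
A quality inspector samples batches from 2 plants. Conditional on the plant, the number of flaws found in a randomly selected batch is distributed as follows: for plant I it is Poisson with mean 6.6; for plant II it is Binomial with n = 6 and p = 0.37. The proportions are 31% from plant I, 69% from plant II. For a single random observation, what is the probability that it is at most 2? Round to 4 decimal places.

0.4308

Conditional on each plant, P(X ≤ 2): I: 0.0399676; II: 0.606331.
By total probability, P(X ≤ 2) = 0.31·0.0399676 + 0.69·0.606331 = 0.430759.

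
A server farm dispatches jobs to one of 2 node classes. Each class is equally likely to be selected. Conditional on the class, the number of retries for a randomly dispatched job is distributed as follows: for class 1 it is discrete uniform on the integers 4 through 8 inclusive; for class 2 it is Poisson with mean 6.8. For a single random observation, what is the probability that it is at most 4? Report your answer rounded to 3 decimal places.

0.196

Conditional on each class, P(X ≤ 4): 1: 0.2; 2: 0.192031.
By total probability, P(X ≤ 4) = 0.5·0.2 + 0.5·0.192031 = 0.196015.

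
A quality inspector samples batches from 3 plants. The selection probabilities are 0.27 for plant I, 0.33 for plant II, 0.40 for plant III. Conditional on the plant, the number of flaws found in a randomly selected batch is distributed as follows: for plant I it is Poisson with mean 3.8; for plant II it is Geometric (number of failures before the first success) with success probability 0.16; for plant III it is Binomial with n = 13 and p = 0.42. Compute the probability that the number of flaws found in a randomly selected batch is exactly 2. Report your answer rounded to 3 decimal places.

0.095

Conditional on each plant, P(X = 2): I: 0.161517; II: 0.112896; III: 0.0343796.
By total probability, P(X = 2) = 0.27·0.161517 + 0.33·0.112896 + 0.4·0.0343796 = 0.0946171.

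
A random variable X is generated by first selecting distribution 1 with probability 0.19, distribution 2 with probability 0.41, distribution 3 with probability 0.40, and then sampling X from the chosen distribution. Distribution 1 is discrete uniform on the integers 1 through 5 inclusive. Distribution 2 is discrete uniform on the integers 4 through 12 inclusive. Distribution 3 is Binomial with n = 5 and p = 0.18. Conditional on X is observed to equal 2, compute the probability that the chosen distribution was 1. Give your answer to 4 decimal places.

0.3472

Likelihoods P(X=2 | ·): 1: 0.2; 2: 0; 3: 0.178643.
Posterior ∝ prior × likelihood. Numerator for 1: 0.19·0.2 = 0.038.
Normalizing constant: 0.19·0.2 + 0.41·0 + 0.4·0.178643 = 0.109457.
P(1 | observation) = 0.038 / 0.109457 = 0.347167.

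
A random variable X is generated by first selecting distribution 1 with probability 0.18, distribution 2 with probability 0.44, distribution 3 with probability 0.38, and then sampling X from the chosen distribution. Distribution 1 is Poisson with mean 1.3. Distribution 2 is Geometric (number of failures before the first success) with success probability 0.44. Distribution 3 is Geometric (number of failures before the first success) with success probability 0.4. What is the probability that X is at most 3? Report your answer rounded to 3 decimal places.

Conditional on each component, P(X ≤ 3): 1: 0.956905; 2: 0.901655; 3: 0.8704.
By total probability, P(X ≤ 3) = 0.18·0.956905 + 0.44·0.901655 + 0.38·0.8704 = 0.899723.

0.900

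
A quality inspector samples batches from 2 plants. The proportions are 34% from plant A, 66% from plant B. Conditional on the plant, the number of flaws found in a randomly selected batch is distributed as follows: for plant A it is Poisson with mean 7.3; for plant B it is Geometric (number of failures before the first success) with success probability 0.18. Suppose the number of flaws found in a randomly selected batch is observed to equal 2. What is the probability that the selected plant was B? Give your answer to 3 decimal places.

Likelihoods P(X=2 | ·): A: 0.0179997; B: 0.121032.
Posterior ∝ prior × likelihood. Numerator for B: 0.66·0.121032 = 0.0798811.
Normalizing constant: 0.34·0.0179997 + 0.66·0.121032 = 0.086001.
P(B | observation) = 0.0798811 / 0.086001 = 0.928839.

0.929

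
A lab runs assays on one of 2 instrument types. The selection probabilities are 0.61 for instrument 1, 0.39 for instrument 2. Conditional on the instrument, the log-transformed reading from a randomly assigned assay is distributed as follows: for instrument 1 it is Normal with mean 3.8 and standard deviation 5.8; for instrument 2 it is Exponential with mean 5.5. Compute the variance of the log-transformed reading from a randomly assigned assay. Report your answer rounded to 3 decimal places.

Per component, 1: μ=3.8, E[X²]=48.08; 2: μ=5.5, E[X²]=60.5.
E[X] = 0.61·3.8 + 0.39·5.5 = 4.463.
E[X²] = 0.61·48.08 + 0.39·60.5 = 52.9238.
Var(X) = E[X²] − (E[X])² = 52.9238 − 19.9184 = 33.0054.

33.005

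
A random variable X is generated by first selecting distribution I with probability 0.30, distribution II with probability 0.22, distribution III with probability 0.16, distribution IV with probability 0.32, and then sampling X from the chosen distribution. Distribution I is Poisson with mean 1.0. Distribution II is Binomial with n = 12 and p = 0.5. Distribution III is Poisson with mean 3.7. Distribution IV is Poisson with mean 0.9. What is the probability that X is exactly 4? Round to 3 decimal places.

0.066

Conditional on each component, P(X = 4): I: 0.0153283; II: 0.12085; III: 0.193066; IV: 0.0111146.
By total probability, P(X = 4) = 0.3·0.0153283 + 0.22·0.12085 + 0.16·0.193066 + 0.32·0.0111146 = 0.0656327.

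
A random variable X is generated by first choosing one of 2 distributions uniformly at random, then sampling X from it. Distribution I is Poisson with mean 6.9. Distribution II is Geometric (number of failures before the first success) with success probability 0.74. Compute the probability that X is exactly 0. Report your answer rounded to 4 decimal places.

0.3705

Conditional on each component, P(X = 0): I: 0.00100779; II: 0.74.
By total probability, P(X = 0) = 0.5·0.00100779 + 0.5·0.74 = 0.370504.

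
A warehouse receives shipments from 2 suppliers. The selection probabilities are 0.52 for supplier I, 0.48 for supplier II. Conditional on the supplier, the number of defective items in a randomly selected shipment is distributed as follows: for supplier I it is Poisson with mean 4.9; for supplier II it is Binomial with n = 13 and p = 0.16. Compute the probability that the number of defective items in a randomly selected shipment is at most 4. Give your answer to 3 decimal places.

0.697

Conditional on each supplier, P(X ≤ 4): I: 0.458212; II: 0.956177.
By total probability, P(X ≤ 4) = 0.52·0.458212 + 0.48·0.956177 = 0.697235.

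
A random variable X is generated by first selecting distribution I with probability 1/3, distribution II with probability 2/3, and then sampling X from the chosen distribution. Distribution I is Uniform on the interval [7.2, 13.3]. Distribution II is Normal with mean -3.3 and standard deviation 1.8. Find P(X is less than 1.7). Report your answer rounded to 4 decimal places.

Conditional on each component, P(X < 1.7): I: 0; II: 0.997263.
By total probability, P(X < 1.7) = 0.333333·0 + 0.666667·0.997263 = 0.664842.

0.6648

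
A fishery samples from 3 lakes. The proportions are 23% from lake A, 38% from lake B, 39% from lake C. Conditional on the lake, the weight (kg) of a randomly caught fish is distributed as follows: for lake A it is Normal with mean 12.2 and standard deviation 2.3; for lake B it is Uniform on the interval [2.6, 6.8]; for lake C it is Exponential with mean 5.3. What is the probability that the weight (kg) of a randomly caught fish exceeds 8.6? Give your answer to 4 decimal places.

Conditional on each lake, P(X > 8.6): A: 0.941234; B: 0; C: 0.197377.
By total probability, P(X > 8.6) = 0.23·0.941234 + 0.38·0 + 0.39·0.197377 = 0.293461.

0.2935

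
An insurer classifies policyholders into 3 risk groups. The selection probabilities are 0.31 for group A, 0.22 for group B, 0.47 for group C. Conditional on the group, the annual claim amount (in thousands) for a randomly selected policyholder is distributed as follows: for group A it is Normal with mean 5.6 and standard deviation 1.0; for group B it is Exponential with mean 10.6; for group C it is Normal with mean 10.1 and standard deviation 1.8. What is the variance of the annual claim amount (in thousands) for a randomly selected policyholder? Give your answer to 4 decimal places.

31.2333

Per component, A: μ=5.6, E[X²]=32.36; B: μ=10.6, E[X²]=224.72; C: μ=10.1, E[X²]=105.25.
E[X] = 0.31·5.6 + 0.22·10.6 + 0.47·10.1 = 8.815.
E[X²] = 0.31·32.36 + 0.22·224.72 + 0.47·105.25 = 108.938.
Var(X) = E[X²] − (E[X])² = 108.938 − 77.7042 = 31.2333.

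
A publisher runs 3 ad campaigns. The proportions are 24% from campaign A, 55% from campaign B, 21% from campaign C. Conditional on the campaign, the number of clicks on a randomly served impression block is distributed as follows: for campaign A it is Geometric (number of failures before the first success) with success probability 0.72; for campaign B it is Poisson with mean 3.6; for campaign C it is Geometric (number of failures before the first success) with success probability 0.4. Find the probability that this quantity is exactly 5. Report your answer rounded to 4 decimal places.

0.0826

Conditional on each campaign, P(X = 5): A: 0.00123915; B: 0.13768; C: 0.031104.
By total probability, P(X = 5) = 0.24·0.00123915 + 0.55·0.13768 + 0.21·0.031104 = 0.0825533.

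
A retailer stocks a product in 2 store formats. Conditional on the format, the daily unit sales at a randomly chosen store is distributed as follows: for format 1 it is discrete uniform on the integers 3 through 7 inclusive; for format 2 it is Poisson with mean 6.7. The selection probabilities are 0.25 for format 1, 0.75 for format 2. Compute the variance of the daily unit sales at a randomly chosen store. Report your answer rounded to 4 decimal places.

6.0669

Per component, 1: μ=5, E[X²]=27; 2: μ=6.7, E[X²]=51.59.
E[X] = 0.25·5 + 0.75·6.7 = 6.275.
E[X²] = 0.25·27 + 0.75·51.59 = 45.4425.
Var(X) = E[X²] − (E[X])² = 45.4425 − 39.3756 = 6.06687.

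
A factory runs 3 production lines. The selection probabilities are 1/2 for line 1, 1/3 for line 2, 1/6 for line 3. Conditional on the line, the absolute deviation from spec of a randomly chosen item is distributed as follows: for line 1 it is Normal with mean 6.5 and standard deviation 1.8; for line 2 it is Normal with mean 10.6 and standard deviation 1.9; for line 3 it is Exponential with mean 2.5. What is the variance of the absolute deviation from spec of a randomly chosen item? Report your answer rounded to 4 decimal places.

11.6450

Per component, 1: μ=6.5, E[X²]=45.49; 2: μ=10.6, E[X²]=115.97; 3: μ=2.5, E[X²]=12.5.
E[X] = 0.5·6.5 + 0.333333·10.6 + 0.166667·2.5 = 7.2.
E[X²] = 0.5·45.49 + 0.333333·115.97 + 0.166667·12.5 = 63.485.
Var(X) = E[X²] − (E[X])² = 63.485 − 51.84 = 11.645.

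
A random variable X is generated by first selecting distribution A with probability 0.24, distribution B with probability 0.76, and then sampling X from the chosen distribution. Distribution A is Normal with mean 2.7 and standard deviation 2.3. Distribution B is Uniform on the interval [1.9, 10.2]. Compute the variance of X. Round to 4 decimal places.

7.6796

Per component, A: μ=2.7, E[X²]=12.58; B: μ=6.05, E[X²]=42.3433.
E[X] = 0.24·2.7 + 0.76·6.05 = 5.246.
E[X²] = 0.24·12.58 + 0.76·42.3433 = 35.2001.
Var(X) = E[X²] − (E[X])² = 35.2001 − 27.5205 = 7.67962.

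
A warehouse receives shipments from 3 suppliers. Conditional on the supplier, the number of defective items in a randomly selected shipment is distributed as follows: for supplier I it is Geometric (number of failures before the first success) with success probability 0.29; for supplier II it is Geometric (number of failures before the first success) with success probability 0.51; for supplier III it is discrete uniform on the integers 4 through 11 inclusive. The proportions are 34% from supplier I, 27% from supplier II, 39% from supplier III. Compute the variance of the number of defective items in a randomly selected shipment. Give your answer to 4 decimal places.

13.5164

Per component, I: μ=2.44828, E[X²]=14.4364; II: μ=0.960784, E[X²]=2.807; III: μ=7.5, E[X²]=61.5.
E[X] = 0.34·2.44828 + 0.27·0.960784 + 0.39·7.5 = 4.01683.
E[X²] = 0.34·14.4364 + 0.27·2.807 + 0.39·61.5 = 29.6513.
Var(X) = E[X²] − (E[X])² = 29.6513 − 16.1349 = 13.5164.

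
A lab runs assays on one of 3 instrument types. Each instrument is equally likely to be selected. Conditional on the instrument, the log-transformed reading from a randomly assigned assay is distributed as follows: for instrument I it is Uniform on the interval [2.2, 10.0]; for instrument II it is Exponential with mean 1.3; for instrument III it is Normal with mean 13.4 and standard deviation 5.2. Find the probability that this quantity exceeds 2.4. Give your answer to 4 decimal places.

Conditional on each instrument, P(X > 2.4): I: 0.974359; II: 0.157843; III: 0.982801.
By total probability, P(X > 2.4) = 0.333333·0.974359 + 0.333333·0.157843 + 0.333333·0.982801 = 0.705001.

0.7050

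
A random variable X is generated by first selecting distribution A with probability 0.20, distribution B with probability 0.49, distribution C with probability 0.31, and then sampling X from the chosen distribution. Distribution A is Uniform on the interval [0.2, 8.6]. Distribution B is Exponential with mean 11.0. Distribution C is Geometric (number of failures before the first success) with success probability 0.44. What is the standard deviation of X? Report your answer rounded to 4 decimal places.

Per component, A: μ=4.4, E[X²]=25.24; B: μ=11, E[X²]=242; C: μ=1.27273, E[X²]=4.5124.
E[X] = 0.2·4.4 + 0.49·11 + 0.31·1.27273 = 6.66455.
E[X²] = 0.2·25.24 + 0.49·242 + 0.31·4.5124 = 125.027.
Var(X) = E[X²] − (E[X])² = 125.027 − 44.4162 = 80.6107.
SD(X) = √80.6107 = 8.97834.

8.9783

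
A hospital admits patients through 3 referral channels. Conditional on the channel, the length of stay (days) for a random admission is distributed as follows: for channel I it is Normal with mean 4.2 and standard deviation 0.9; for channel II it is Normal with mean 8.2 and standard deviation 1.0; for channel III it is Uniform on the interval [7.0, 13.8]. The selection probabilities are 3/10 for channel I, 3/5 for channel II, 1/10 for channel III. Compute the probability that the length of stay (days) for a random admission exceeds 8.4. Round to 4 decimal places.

Conditional on each channel, P(X > 8.4): I: 1.53063e-06; II: 0.42074; III: 0.794118.
By total probability, P(X > 8.4) = 0.3·1.53063e-06 + 0.6·0.42074 + 0.1·0.794118 = 0.331856.

0.3319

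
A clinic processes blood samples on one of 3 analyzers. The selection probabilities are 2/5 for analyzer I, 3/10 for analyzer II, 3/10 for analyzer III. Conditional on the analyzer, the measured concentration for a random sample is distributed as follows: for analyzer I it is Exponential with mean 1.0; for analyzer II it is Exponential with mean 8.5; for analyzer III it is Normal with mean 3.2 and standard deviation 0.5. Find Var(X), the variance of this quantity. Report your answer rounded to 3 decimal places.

Per component, I: μ=1, E[X²]=2; II: μ=8.5, E[X²]=144.5; III: μ=3.2, E[X²]=10.49.
E[X] = 0.4·1 + 0.3·8.5 + 0.3·3.2 = 3.91.
E[X²] = 0.4·2 + 0.3·144.5 + 0.3·10.49 = 47.297.
Var(X) = E[X²] − (E[X])² = 47.297 − 15.2881 = 32.0089.

32.009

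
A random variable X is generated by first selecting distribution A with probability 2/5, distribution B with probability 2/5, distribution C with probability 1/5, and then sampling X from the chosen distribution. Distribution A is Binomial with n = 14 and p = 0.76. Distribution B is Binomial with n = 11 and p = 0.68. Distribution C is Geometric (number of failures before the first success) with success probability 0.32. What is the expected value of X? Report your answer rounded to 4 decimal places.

Component means — A: 10.64; B: 7.48; C: 2.125.
E[X] = 0.4·10.64 + 0.4·7.48 + 0.2·2.125 = 7.673.

7.6730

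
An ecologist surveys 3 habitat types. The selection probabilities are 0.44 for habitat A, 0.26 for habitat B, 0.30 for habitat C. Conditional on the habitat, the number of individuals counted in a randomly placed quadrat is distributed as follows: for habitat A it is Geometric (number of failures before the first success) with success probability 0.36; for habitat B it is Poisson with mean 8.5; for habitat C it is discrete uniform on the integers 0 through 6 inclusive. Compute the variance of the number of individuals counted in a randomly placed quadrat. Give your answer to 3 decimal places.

13.309

Per component, A: μ=1.77778, E[X²]=8.09877; B: μ=8.5, E[X²]=80.75; C: μ=3, E[X²]=13.
E[X] = 0.44·1.77778 + 0.26·8.5 + 0.3·3 = 3.89222.
E[X²] = 0.44·8.09877 + 0.26·80.75 + 0.3·13 = 28.4585.
Var(X) = E[X²] − (E[X])² = 28.4585 − 15.1494 = 13.3091.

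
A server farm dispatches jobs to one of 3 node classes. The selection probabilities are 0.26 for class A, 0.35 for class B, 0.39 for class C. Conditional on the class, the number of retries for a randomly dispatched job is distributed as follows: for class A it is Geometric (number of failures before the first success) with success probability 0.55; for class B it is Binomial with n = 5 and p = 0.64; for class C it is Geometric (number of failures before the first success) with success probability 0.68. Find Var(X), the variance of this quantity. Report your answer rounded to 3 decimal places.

2.605

Per component, A: μ=0.818182, E[X²]=2.15702; B: μ=3.2, E[X²]=11.392; C: μ=0.470588, E[X²]=0.913495.
E[X] = 0.26·0.818182 + 0.35·3.2 + 0.39·0.470588 = 1.51626.
E[X²] = 0.26·2.15702 + 0.35·11.392 + 0.39·0.913495 = 4.90429.
Var(X) = E[X²] − (E[X])² = 4.90429 − 2.29903 = 2.60526.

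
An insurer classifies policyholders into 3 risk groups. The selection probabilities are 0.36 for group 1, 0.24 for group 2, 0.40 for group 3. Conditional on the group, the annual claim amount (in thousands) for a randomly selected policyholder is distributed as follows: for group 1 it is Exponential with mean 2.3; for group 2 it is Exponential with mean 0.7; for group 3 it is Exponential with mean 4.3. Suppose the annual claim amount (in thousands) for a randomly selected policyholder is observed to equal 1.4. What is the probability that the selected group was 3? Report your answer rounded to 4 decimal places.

0.3380

Likelihoods f(1.4 | ·): 1: 0.236548; 2: 0.193336; 3: 0.167932.
Posterior ∝ prior × likelihood. Numerator for 3: 0.4·0.167932 = 0.0671728.
Normalizing constant: 0.36·0.236548 + 0.24·0.193336 + 0.4·0.167932 = 0.198731.
P(3 | observation) = 0.0671728 / 0.198731 = 0.338009.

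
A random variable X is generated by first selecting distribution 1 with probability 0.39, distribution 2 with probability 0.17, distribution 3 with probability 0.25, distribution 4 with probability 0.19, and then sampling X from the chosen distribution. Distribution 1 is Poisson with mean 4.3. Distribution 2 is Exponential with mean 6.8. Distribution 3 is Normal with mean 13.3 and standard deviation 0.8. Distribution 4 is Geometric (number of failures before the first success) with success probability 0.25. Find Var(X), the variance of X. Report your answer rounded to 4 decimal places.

Per component, 1: μ=4.3, E[X²]=22.79; 2: μ=6.8, E[X²]=92.48; 3: μ=13.3, E[X²]=177.53; 4: μ=3, E[X²]=21.
E[X] = 0.39·4.3 + 0.17·6.8 + 0.25·13.3 + 0.19·3 = 6.728.
E[X²] = 0.39·22.79 + 0.17·92.48 + 0.25·177.53 + 0.19·21 = 72.9822.
Var(X) = E[X²] − (E[X])² = 72.9822 − 45.266 = 27.7162.

27.7162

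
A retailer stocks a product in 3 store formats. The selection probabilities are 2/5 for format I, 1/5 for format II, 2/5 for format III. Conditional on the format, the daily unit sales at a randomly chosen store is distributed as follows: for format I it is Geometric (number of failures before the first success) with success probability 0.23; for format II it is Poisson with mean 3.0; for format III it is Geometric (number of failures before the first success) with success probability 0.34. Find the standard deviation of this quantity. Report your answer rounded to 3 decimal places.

3.020

Per component, I: μ=3.34783, E[X²]=25.7637; II: μ=3, E[X²]=12; III: μ=1.94118, E[X²]=9.47751.
E[X] = 0.4·3.34783 + 0.2·3 + 0.4·1.94118 = 2.7156.
E[X²] = 0.4·25.7637 + 0.2·12 + 0.4·9.47751 = 16.4965.
Var(X) = E[X²] − (E[X])² = 16.4965 − 7.37449 = 9.122.
SD(X) = √9.122 = 3.02026.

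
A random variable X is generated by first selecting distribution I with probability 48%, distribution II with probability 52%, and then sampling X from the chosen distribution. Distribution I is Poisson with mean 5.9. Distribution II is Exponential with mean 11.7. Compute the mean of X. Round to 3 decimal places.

Component means — I: 5.9; II: 11.7.
E[X] = 0.48·5.9 + 0.52·11.7 = 8.916.

8.916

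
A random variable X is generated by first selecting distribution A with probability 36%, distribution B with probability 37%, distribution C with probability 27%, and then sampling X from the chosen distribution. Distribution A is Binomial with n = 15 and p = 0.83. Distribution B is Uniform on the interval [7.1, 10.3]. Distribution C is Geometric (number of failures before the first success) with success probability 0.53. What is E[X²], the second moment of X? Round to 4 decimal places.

For each component E[X²] = Var + (mean)², giving A: 157.119; B: 76.5433; C: 2.45959.
Overall E[X²] = 0.36·157.119 + 0.37·76.5433 + 0.27·2.45959 = 85.548.

85.5480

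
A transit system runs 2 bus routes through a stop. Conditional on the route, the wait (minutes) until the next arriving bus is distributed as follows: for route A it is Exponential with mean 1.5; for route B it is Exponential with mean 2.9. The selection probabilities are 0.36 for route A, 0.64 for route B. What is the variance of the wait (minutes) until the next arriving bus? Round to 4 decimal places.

6.6440

Per component, A: μ=1.5, E[X²]=4.5; B: μ=2.9, E[X²]=16.82.
E[X] = 0.36·1.5 + 0.64·2.9 = 2.396.
E[X²] = 0.36·4.5 + 0.64·16.82 = 12.3848.
Var(X) = E[X²] − (E[X])² = 12.3848 − 5.74082 = 6.64398.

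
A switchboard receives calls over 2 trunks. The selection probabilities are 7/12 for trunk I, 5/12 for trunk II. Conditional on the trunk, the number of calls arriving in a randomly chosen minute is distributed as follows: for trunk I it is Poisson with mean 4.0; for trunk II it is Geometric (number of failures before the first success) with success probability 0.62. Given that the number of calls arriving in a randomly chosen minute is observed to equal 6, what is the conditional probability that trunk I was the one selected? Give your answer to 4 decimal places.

0.9874

Likelihoods P(X=6 | ·): I: 0.104196; II: 0.00186678.
Posterior ∝ prior × likelihood. Numerator for I: 0.583333·0.104196 = 0.0607808.
Normalizing constant: 0.583333·0.104196 + 0.416667·0.00186678 = 0.0615586.
P(I | observation) = 0.0607808 / 0.0615586 = 0.987364.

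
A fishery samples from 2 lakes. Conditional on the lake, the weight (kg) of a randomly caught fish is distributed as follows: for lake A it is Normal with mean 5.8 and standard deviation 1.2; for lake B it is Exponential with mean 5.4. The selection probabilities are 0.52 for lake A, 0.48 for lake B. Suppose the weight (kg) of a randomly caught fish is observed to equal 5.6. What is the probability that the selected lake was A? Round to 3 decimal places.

0.844

Likelihoods f(5.6 | ·): A: 0.327866; B: 0.0656488.
Posterior ∝ prior × likelihood. Numerator for A: 0.52·0.327866 = 0.170491.
Normalizing constant: 0.52·0.327866 + 0.48·0.0656488 = 0.202002.
P(A | observation) = 0.170491 / 0.202002 = 0.844004.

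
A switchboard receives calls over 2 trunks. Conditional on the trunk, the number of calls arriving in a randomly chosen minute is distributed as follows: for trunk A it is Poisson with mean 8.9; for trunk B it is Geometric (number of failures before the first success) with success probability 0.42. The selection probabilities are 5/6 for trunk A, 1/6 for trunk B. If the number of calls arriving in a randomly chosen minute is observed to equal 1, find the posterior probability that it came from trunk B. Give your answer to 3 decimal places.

Likelihoods P(X=1 | ·): A: 0.00121386; B: 0.2436.
Posterior ∝ prior × likelihood. Numerator for B: 0.166667·0.2436 = 0.0406.
Normalizing constant: 0.833333·0.00121386 + 0.166667·0.2436 = 0.0416116.
P(B | observation) = 0.0406 / 0.0416116 = 0.975691.

0.976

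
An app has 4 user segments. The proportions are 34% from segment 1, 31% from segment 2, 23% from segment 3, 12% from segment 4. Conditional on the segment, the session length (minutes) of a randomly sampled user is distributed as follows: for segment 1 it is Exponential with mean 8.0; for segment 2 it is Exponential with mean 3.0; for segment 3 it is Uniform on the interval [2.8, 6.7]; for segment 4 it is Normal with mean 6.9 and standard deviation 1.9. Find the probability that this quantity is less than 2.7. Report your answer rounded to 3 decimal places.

Conditional on each segment, P(X < 2.7): 1: 0.286448; 2: 0.59343; 3: 0; 4: 0.0135343.
By total probability, P(X < 2.7) = 0.34·0.286448 + 0.31·0.59343 + 0.23·0 + 0.12·0.0135343 = 0.28298.

0.283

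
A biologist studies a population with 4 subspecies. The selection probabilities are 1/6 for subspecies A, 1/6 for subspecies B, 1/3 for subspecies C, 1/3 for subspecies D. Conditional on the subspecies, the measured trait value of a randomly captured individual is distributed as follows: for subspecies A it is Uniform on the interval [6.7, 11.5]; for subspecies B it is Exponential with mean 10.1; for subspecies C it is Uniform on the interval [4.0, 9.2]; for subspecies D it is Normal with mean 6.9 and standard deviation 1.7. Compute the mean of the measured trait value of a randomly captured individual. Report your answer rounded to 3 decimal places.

Component means — A: 9.1; B: 10.1; C: 6.6; D: 6.9.
E[X] = 0.166667·9.1 + 0.166667·10.1 + 0.333333·6.6 + 0.333333·6.9 = 7.7.

7.700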